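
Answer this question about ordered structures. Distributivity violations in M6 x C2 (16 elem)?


Distributive law: a ^ (b v c) = (a ^ b) v (a ^ c).
Check all 16^3 = 4096 ordered triples (a,b,c).
  e.g. a=(a1,0), b=(a2,0), c=(a3,0): lhs=(a1,0) != rhs=(0,0)
  e.g. a=(a1,0), b=(a2,0), c=(a3,1): lhs=(a1,0) != rhs=(0,0)
Total violating triples: 960


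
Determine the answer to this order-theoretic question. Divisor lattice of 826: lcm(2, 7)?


Join=lcm.
gcd(2,7)=1
lcm=14


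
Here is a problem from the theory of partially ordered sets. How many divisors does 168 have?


Divisors of 168: [1, 2, 3, 4, 6, 7, 8, 12, 14, 21, 24, 28, 42, 56, 84, 168]
Count: 16


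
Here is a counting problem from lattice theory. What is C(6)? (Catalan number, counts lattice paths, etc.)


C(n) = C(2n, n) / (n+1).
C(12, 6) = 924
C(6) = 924 / 7 = 132


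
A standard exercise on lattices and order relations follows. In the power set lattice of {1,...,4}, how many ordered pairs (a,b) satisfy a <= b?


The order relation is {(a,b) : a <= b}, reflexive so it includes (a,a).
Examples: ({},{}), ({},{1,2}), ({},{1,2,3}), ({},{1,2,3,4}), ({},{1,2,4}), ...
Total ordered pairs: 81


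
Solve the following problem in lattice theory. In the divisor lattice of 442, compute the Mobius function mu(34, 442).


In a divisor lattice, mu(a,b) = mu(b/a) where mu is the classical Mobius function.
b/a = 442/34 = 13
Prime factorization of 13: primes [13]
13 is squarefree with 1 prime factor(s), so mu(13) = (-1)^1 = -1


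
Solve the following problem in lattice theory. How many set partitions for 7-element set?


B(n) = number of set partitions of an n-element set.
B(n) satisfies the recurrence: B(n+1) = sum_k C(n,k)*B(k).
B(7) = 877


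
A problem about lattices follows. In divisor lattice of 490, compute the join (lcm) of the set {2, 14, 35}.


In a divisor lattice, join = lcm (least common multiple).
Compute lcm iteratively: start with first element, then lcm(current, next).
Elements: [2, 14, 35]
lcm(2,14) = 14
lcm(14,35) = 70
Final lcm = 70


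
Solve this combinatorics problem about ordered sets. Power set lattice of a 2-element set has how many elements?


Power set = 2^n.
2^2 = 4


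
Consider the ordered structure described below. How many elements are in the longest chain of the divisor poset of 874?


A chain is a totally ordered subset; we count the number of elements in a maximum chain.
Compute, for each element x, the size of the longest chain ending at x:
  1: 1
  2: 2
  19: 2
  23: 2
  38: 3
  46: 3
  ...
A maximum chain: 1 < 2 < 38 < 874
Number of elements in the longest chain: 4


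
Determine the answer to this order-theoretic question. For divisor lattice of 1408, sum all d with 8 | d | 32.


Interval [8,32] in divisors of 1408: [8, 16, 32]
Sum = 56


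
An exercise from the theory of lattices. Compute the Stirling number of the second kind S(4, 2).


S(n,k) = k*S(n-1,k) + S(n-1,k-1).
S(3,2) = 3, S(3,1) = 1
S(4,2) = 2*3 + 1 = 6 + 1
S(4,2) = 7


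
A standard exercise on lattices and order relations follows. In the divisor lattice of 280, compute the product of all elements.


Divisors of 280: [1, 2, 4, 5, 7, 8, 10, 14, 20, 28, 35, 40, 56, 70, 140, 280]
Product = n^(d(n)/2) = 280^(16/2)
Product = 37780199833600000000


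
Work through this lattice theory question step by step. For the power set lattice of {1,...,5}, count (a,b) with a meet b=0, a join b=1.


Complement pair (a,b): a meet b = bottom, a join b = top.
Here: A intersect B = {} and A union B = {1,...,5}.
Pairs found: ({},{1,2,3,4,5}), ({1},{2,3,4,5}), ({2},{1,3,4,5}), ({3},{1,2,4,5}), ... (28 more)
Total ordered pairs: 32


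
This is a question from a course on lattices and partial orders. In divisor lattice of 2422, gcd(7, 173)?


Meet=gcd.
gcd(7,173)=1


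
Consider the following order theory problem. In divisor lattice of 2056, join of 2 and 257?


In a divisor lattice, join = lcm (least common multiple).
gcd(2,257) = 1
lcm(2,257) = 2*257/gcd = 514/1 = 514


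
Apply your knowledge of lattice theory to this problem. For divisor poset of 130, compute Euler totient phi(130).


phi(n) = n * prod_{p|n} (1 - 1/p).
Prime divisors of 130: [2, 5, 13]
phi(130) = 130 * (1 - 1/2) * (1 - 1/5) * (1 - 1/13)
phi(130) = 48


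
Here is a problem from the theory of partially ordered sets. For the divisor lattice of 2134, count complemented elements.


An element a is complemented if some b has a meet b = bottom, a join b = top.
a is complemented iff gcd(a, n/a)=1, i.e. a is a unitary divisor of 2134.
Complemented elements: 1, 2, 11, 22, 97, 194, ... (2 more)
Count: 8


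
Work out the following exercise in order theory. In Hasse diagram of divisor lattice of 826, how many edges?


A cover relation a -< b holds when a < b with no c strictly between.
Cover relations:
  1 -< 2
  1 -< 7
  1 -< 59
  2 -< 14
  2 -< 118
  7 -< 14
  7 -< 413
  14 -< 826
  ...4 more
Total: 12


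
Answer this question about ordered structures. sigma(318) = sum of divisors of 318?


sigma(n) = sum of divisors.
Divisors of 318: [1, 2, 3, 6, 53, 106, 159, 318]
Sum = 648


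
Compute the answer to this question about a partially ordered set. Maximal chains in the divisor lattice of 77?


A maximal chain goes from the minimum element to a maximal element via cover relations.
Counting all min-to-max paths in the cover graph.
Total maximal chains: 2


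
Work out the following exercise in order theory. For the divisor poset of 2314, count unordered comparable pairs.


A comparable pair {a,b} has a < b or b < a in the order.
Count unordered pairs where one element is strictly below the other.
Examples: {1,2}, {1,13}, {1,26}, {1,89}, ...
Total comparable pairs: 19


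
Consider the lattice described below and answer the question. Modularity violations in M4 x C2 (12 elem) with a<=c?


Modular law: if a <= c then a v (b ^ c) = (a v b) ^ c.
Check all triples (a,b,c) with a <= c among 12 elements.
This lattice is modular (diamonds M_m and their chain-products are modular).
Total violating triples: 0


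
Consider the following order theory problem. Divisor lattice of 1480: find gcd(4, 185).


In a divisor lattice, meet = gcd (greatest common divisor).
By Euclidean algorithm or factoring: gcd(4,185) = 1


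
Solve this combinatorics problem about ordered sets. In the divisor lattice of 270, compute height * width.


Height = length of longest chain minus 1; width = size of largest antichain.
A maximum chain: 1 | 5 | 15 | 45 | 135 | 270  (height 5).
A maximum antichain: {6, 9, 10, 15}  (width 4).
Product = 5 * 4 = 20


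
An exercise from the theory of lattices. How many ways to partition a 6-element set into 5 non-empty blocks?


S(n,k) = k*S(n-1,k) + S(n-1,k-1).
S(5,5) = 1, S(5,4) = 10
S(6,5) = 5*1 + 10 = 5 + 10
S(6,5) = 15


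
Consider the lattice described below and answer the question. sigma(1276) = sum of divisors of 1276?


sigma(n) = sum of divisors.
Divisors of 1276: [1, 2, 4, 11, 22, 29, 44, 58, 116, 319, 638, 1276]
Sum = 2520


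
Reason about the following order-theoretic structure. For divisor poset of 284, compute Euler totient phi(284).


phi(n) = n * prod_{p|n} (1 - 1/p).
Prime divisors of 284: [2, 71]
phi(284) = 284 * (1 - 1/2) * (1 - 1/71)
phi(284) = 140


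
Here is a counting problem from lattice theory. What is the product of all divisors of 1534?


Divisors of 1534: [1, 2, 13, 26, 59, 118, 767, 1534]
Product = n^(d(n)/2) = 1534^(8/2)
Product = 5537343160336


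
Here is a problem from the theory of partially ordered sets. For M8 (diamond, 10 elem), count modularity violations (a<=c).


Modular law: if a <= c then a v (b ^ c) = (a v b) ^ c.
Check all triples (a,b,c) with a <= c among 10 elements.
This lattice is modular (diamonds M_m and their chain-products are modular).
Total violating triples: 0


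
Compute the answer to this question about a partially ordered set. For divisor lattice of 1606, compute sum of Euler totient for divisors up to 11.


Divisors of 1606 up to 11: [1, 2, 11]
phi values: [1, 1, 10]
Sum = 12


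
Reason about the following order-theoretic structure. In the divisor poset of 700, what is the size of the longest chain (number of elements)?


A chain is a totally ordered subset; we count the number of elements in a maximum chain.
Compute, for each element x, the size of the longest chain ending at x:
  1: 1
  2: 2
  5: 2
  7: 2
  4: 3
  25: 3
  ...
A maximum chain: 1 < 2 < 4 < 20 < 100 < 700
Number of elements in the longest chain: 6


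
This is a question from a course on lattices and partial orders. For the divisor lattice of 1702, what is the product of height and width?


Height = length of longest chain minus 1; width = size of largest antichain.
A maximum chain: 1 | 37 | 851 | 1702  (height 3).
A maximum antichain: {2, 23, 37}  (width 3).
Product = 3 * 3 = 9


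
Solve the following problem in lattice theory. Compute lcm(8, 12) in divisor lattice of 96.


In a divisor lattice, join = lcm (least common multiple).
gcd(8,12) = 4
lcm(8,12) = 8*12/gcd = 96/4 = 24


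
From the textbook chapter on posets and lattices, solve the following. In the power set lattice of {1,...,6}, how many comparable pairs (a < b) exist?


A comparable pair {a,b} has a < b or b < a in the order.
Count unordered pairs where one element is strictly below the other.
Examples: {{},{1}}, {{},{2}}, {{},{3}}, {{},{4}}, ...
Total comparable pairs: 665


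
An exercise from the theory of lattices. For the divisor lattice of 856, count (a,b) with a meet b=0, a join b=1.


Complement pair (a,b): a meet b = bottom, a join b = top.
Here: gcd(a,b)=1 and lcm(a,b)=856, i.e. a*b=856 with a,b coprime.
Pairs found: (1,856), (8,107), (107,8), (856,1)
Total ordered pairs: 4


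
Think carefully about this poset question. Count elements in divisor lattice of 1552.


Divisors of 1552: [1, 2, 4, 8, 16, 97, 194, 388, 776, 1552]
Count: 10


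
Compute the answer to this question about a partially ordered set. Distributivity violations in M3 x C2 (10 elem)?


Distributive law: a ^ (b v c) = (a ^ b) v (a ^ c).
Check all 10^3 = 1000 ordered triples (a,b,c).
  e.g. a=(a1,0), b=(a2,0), c=(a3,0): lhs=(a1,0) != rhs=(0,0)
  e.g. a=(a1,0), b=(a2,0), c=(a3,1): lhs=(a1,0) != rhs=(0,0)
Total violating triples: 48


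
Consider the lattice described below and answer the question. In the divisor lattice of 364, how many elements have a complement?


An element a is complemented if some b has a meet b = bottom, a join b = top.
a is complemented iff gcd(a, n/a)=1, i.e. a is a unitary divisor of 364.
Complemented elements: 1, 4, 7, 13, 28, 52, ... (2 more)
Count: 8


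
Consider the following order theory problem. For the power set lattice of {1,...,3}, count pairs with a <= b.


The order relation is {(a,b) : a <= b}, reflexive so it includes (a,a).
Examples: ({},{}), ({},{1,2}), ({},{1,2,3}), ({},{1,3}), ({},{1}), ...
Total ordered pairs: 27


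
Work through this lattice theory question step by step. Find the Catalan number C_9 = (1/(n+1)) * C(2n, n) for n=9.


C(n) = C(2n, n) / (n+1).
C(18, 9) = 48620
C(9) = 48620 / 10 = 4862


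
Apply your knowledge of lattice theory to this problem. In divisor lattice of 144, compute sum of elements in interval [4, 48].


Interval [4,48] in divisors of 144: [4, 8, 12, 16, 24, 48]
Sum = 112


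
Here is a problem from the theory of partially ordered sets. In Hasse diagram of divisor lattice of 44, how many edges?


A cover relation a -< b holds when a < b with no c strictly between.
Cover relations:
  1 -< 2
  1 -< 11
  2 -< 4
  2 -< 22
  4 -< 44
  11 -< 22
  22 -< 44
Total: 7


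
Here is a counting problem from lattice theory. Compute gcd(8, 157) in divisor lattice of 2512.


In a divisor lattice, meet = gcd (greatest common divisor).
By Euclidean algorithm or factoring: gcd(8,157) = 1


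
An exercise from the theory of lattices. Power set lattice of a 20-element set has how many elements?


Power set = 2^n.
2^20 = 1048576


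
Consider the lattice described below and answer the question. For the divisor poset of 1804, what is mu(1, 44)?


In a divisor lattice, mu(a,b) = mu(b/a) where mu is the classical Mobius function.
b/a = 44/1 = 44
Prime factorization of 44: primes [2, 11]
44 is not squarefree, so mu(44) = 0


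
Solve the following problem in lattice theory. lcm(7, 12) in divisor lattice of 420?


Join=lcm.
gcd(7,12)=1
lcm=84


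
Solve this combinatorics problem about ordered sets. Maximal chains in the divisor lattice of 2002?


A maximal chain goes from the minimum element to a maximal element via cover relations.
Counting all min-to-max paths in the cover graph.
Total maximal chains: 24


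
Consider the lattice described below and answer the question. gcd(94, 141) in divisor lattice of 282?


Meet=gcd.
gcd(94,141)=47


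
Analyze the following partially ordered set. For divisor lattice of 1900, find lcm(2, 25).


In a divisor lattice, join = lcm (least common multiple).
Compute lcm iteratively: start with first element, then lcm(current, next).
Elements: [2, 25]
lcm(2,25) = 50
Final lcm = 50


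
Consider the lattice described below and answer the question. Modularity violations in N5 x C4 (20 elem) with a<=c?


Modular law: if a <= c then a v (b ^ c) = (a v b) ^ c.
Check all triples (a,b,c) with a <= c among 20 elements.
  e.g. a=(a,0), b=(c,0), c=(b,0): lhs=(a,0) != rhs=(b,0)
  e.g. a=(a,0), b=(c,1), c=(b,0): lhs=(a,0) != rhs=(b,0)
Total violating triples: 40


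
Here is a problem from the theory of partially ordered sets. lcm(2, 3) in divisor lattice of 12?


Join=lcm.
gcd(2,3)=1
lcm=6


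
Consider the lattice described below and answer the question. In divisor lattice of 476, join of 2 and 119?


In a divisor lattice, join = lcm (least common multiple).
gcd(2,119) = 1
lcm(2,119) = 2*119/gcd = 238/1 = 238


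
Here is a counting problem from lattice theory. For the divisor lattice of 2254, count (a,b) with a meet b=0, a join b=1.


Complement pair (a,b): a meet b = bottom, a join b = top.
Here: gcd(a,b)=1 and lcm(a,b)=2254, i.e. a*b=2254 with a,b coprime.
Pairs found: (1,2254), (2,1127), (23,98), (46,49), ... (4 more)
Total ordered pairs: 8


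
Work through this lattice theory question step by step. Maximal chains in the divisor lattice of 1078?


A maximal chain goes from the minimum element to a maximal element via cover relations.
Counting all min-to-max paths in the cover graph.
Total maximal chains: 12


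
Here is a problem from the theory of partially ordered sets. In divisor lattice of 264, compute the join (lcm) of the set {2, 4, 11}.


In a divisor lattice, join = lcm (least common multiple).
Compute lcm iteratively: start with first element, then lcm(current, next).
Elements: [2, 4, 11]
lcm(2,4) = 4
lcm(4,11) = 44
Final lcm = 44


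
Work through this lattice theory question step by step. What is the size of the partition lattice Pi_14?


B(n) = number of set partitions of an n-element set.
B(n) satisfies the recurrence: B(n+1) = sum_k C(n,k)*B(k).
B(14) = 190899322


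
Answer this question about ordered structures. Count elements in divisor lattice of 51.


Divisors of 51: [1, 3, 17, 51]
Count: 4


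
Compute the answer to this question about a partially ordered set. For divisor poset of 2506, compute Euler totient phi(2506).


phi(n) = n * prod_{p|n} (1 - 1/p).
Prime divisors of 2506: [2, 7, 179]
phi(2506) = 2506 * (1 - 1/2) * (1 - 1/7) * (1 - 1/179)
phi(2506) = 1068


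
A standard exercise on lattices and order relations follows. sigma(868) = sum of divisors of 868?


sigma(n) = sum of divisors.
Divisors of 868: [1, 2, 4, 7, 14, 28, 31, 62, 124, 217, 434, 868]
Sum = 1792


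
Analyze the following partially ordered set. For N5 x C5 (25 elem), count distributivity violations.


Distributive law: a ^ (b v c) = (a ^ b) v (a ^ c).
Check all 25^3 = 15625 ordered triples (a,b,c).
  e.g. a=(b,0), b=(a,0), c=(c,0): lhs=(b,0) != rhs=(a,0)
  e.g. a=(b,0), b=(a,0), c=(c,1): lhs=(b,0) != rhs=(a,0)
Total violating triples: 250


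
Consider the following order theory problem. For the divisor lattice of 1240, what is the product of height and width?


Height = length of longest chain minus 1; width = size of largest antichain.
A maximum chain: 1 | 31 | 155 | 310 | 620 | 1240  (height 5).
A maximum antichain: {4, 10, 62, 155}  (width 4).
Product = 5 * 4 = 20


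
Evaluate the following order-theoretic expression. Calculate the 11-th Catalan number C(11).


C(n) = C(2n, n) / (n+1).
C(22, 11) = 705432
C(11) = 705432 / 12 = 58786


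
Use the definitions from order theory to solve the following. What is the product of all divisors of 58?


Divisors of 58: [1, 2, 29, 58]
Product = n^(d(n)/2) = 58^(4/2)
Product = 3364


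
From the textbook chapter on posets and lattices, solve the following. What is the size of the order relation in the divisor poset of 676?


The order relation is {(a,b) : a <= b}, reflexive so it includes (a,a).
Examples: (1,1), (1,13), (1,169), (1,2), (1,26), ...
Total ordered pairs: 36


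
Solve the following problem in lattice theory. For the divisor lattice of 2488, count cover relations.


A cover relation a -< b holds when a < b with no c strictly between.
Cover relations:
  1 -< 2
  1 -< 311
  2 -< 4
  2 -< 622
  4 -< 8
  4 -< 1244
  8 -< 2488
  311 -< 622
  ...2 more
Total: 10


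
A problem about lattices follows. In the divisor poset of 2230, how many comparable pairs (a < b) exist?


A comparable pair {a,b} has a < b or b < a in the order.
Count unordered pairs where one element is strictly below the other.
Examples: {1,2}, {1,5}, {1,10}, {1,223}, ...
Total comparable pairs: 19


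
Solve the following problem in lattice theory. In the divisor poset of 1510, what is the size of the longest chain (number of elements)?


A chain is a totally ordered subset; we count the number of elements in a maximum chain.
Compute, for each element x, the size of the longest chain ending at x:
  1: 1
  2: 2
  5: 2
  151: 2
  10: 3
  302: 3
  ...
A maximum chain: 1 < 2 < 10 < 1510
Number of elements in the longest chain: 4


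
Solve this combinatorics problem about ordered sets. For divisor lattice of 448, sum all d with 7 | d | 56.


Interval [7,56] in divisors of 448: [7, 14, 28, 56]
Sum = 105


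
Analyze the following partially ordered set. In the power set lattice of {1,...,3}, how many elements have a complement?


An element a is complemented if some b has a meet b = bottom, a join b = top.
every subset A has complement S\A, so all elements are complemented.
Complemented elements: {}, {1}, {2}, {3}, {1,2}, {1,3}, ... (2 more)
Count: 8


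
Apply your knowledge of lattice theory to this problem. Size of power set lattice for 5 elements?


Power set = 2^n.
2^5 = 32


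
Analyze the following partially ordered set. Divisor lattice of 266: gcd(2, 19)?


Meet=gcd.
gcd(2,19)=1


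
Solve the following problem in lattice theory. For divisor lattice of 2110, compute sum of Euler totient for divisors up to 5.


Divisors of 2110 up to 5: [1, 2, 5]
phi values: [1, 1, 4]
Sum = 6


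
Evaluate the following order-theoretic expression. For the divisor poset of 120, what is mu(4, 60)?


In a divisor lattice, mu(a,b) = mu(b/a) where mu is the classical Mobius function.
b/a = 60/4 = 15
Prime factorization of 15: primes [3, 5]
15 is squarefree with 2 prime factor(s), so mu(15) = (-1)^2 = 1


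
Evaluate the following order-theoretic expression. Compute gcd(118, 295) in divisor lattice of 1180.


In a divisor lattice, meet = gcd (greatest common divisor).
By Euclidean algorithm or factoring: gcd(118,295) = 59


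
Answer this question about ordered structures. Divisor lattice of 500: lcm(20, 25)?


Join=lcm.
gcd(20,25)=5
lcm=100


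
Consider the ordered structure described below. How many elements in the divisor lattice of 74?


Divisors of 74: [1, 2, 37, 74]
Count: 4


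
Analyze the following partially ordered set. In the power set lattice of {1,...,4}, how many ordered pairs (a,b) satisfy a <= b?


The order relation is {(a,b) : a <= b}, reflexive so it includes (a,a).
Examples: ({},{}), ({},{1,2}), ({},{1,2,3}), ({},{1,2,3,4}), ({},{1,2,4}), ...
Total ordered pairs: 81


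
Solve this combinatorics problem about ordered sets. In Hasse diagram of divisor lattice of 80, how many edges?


A cover relation a -< b holds when a < b with no c strictly between.
Cover relations:
  1 -< 2
  1 -< 5
  2 -< 4
  2 -< 10
  4 -< 8
  4 -< 20
  5 -< 10
  8 -< 16
  ...5 more
Total: 13


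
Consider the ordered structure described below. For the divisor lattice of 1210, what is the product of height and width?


Height = length of longest chain minus 1; width = size of largest antichain.
A maximum chain: 1 | 11 | 121 | 605 | 1210  (height 4).
A maximum antichain: {10, 22, 55, 121}  (width 4).
Product = 4 * 4 = 16


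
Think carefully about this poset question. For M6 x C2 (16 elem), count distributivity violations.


Distributive law: a ^ (b v c) = (a ^ b) v (a ^ c).
Check all 16^3 = 4096 ordered triples (a,b,c).
  e.g. a=(a1,0), b=(a2,0), c=(a3,0): lhs=(a1,0) != rhs=(0,0)
  e.g. a=(a1,0), b=(a2,0), c=(a3,1): lhs=(a1,0) != rhs=(0,0)
Total violating triples: 960


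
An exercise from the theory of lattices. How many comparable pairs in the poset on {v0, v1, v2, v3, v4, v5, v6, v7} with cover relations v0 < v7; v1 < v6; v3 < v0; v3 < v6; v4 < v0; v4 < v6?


A comparable pair {a,b} has a < b or b < a in the order.
Count unordered pairs where one element is strictly below the other.
Examples: {v0,v3}, {v0,v4}, {v0,v7}, {v1,v6}, ...
Total comparable pairs: 8


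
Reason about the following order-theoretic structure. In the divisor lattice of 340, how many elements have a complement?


An element a is complemented if some b has a meet b = bottom, a join b = top.
a is complemented iff gcd(a, n/a)=1, i.e. a is a unitary divisor of 340.
Complemented elements: 1, 4, 5, 17, 20, 68, ... (2 more)
Count: 8


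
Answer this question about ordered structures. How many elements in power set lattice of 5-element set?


Power set = 2^n.
2^5 = 32


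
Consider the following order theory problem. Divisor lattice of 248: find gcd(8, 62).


In a divisor lattice, meet = gcd (greatest common divisor).
By Euclidean algorithm or factoring: gcd(8,62) = 2


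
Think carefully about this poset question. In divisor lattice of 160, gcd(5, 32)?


Meet=gcd.
gcd(5,32)=1


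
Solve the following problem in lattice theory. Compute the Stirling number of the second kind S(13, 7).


S(n,k) = k*S(n-1,k) + S(n-1,k-1).
S(12,7) = 627396, S(12,6) = 1323652
S(13,7) = 7*627396 + 1323652 = 4391772 + 1323652
S(13,7) = 5715424


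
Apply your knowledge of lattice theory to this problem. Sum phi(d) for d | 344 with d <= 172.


Divisors of 344 up to 172: [1, 2, 4, 8, 43, 86, 172]
phi values: [1, 1, 2, 4, 42, 42, 84]
Sum = 176


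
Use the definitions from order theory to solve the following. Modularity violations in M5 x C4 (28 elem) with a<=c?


Modular law: if a <= c then a v (b ^ c) = (a v b) ^ c.
Check all triples (a,b,c) with a <= c among 28 elements.
This lattice is modular (diamonds M_m and their chain-products are modular).
Total violating triples: 0


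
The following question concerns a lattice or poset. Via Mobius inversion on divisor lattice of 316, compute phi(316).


phi(n) = n * prod_{p|n} (1 - 1/p).
Prime divisors of 316: [2, 79]
phi(316) = 316 * (1 - 1/2) * (1 - 1/79)
phi(316) = 156


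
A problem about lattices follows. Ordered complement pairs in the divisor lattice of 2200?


Complement pair (a,b): a meet b = bottom, a join b = top.
Here: gcd(a,b)=1 and lcm(a,b)=2200, i.e. a*b=2200 with a,b coprime.
Pairs found: (1,2200), (8,275), (11,200), (25,88), ... (4 more)
Total ordered pairs: 8


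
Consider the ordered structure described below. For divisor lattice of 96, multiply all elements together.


Divisors of 96: [1, 2, 3, 4, 6, 8, 12, 16, 24, 32, 48, 96]
Product = n^(d(n)/2) = 96^(12/2)
Product = 782757789696


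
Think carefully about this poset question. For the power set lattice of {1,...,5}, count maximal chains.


A maximal chain goes from the minimum element to a maximal element via cover relations.
Counting all min-to-max paths in the cover graph.
Total maximal chains: 120


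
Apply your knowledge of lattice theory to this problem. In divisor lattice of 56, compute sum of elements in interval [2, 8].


Interval [2,8] in divisors of 56: [2, 4, 8]
Sum = 14


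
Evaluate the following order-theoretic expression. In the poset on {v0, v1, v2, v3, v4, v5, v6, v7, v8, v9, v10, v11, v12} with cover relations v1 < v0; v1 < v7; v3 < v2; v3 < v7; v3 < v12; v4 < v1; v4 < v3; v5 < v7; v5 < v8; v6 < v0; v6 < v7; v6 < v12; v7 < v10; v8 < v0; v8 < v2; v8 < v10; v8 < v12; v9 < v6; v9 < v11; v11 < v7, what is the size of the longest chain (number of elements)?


A chain is a totally ordered subset; we count the number of elements in a maximum chain.
Compute, for each element x, the size of the longest chain ending at x:
  v4: 1
  v5: 1
  v9: 1
  v1: 2
  v3: 2
  v6: 2
  ...
A maximum chain: v4 < v1 < v7 < v10
Number of elements in the longest chain: 4


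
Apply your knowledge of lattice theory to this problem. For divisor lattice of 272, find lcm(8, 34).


In a divisor lattice, join = lcm (least common multiple).
Compute lcm iteratively: start with first element, then lcm(current, next).
Elements: [8, 34]
lcm(8,34) = 136
Final lcm = 136


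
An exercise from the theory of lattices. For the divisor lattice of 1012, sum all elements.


sigma(n) = sum of divisors.
Divisors of 1012: [1, 2, 4, 11, 22, 23, 44, 46, 92, 253, 506, 1012]
Sum = 2016


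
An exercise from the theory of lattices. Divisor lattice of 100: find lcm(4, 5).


In a divisor lattice, join = lcm (least common multiple).
gcd(4,5) = 1
lcm(4,5) = 4*5/gcd = 20/1 = 20


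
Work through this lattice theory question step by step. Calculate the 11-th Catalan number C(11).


C(n) = C(2n, n) / (n+1).
C(22, 11) = 705432
C(11) = 705432 / 12 = 58786


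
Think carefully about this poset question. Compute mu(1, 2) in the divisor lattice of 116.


In a divisor lattice, mu(a,b) = mu(b/a) where mu is the classical Mobius function.
b/a = 2/1 = 2
Prime factorization of 2: primes [2]
2 is squarefree with 1 prime factor(s), so mu(2) = (-1)^1 = -1


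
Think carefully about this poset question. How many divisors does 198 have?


Divisors of 198: [1, 2, 3, 6, 9, 11, 18, 22, 33, 66, 99, 198]
Count: 12


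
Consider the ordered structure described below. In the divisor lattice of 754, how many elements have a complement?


An element a is complemented if some b has a meet b = bottom, a join b = top.
a is complemented iff gcd(a, n/a)=1, i.e. a is a unitary divisor of 754.
Complemented elements: 1, 2, 13, 26, 29, 58, ... (2 more)
Count: 8


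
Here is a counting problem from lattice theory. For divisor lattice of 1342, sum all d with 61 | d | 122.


Interval [61,122] in divisors of 1342: [61, 122]
Sum = 183


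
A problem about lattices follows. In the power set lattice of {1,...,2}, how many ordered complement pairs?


Complement pair (a,b): a meet b = bottom, a join b = top.
Here: A intersect B = {} and A union B = {1,...,2}.
Pairs found: ({},{1,2}), ({1},{2}), ({2},{1}), ({1,2},{})
Total ordered pairs: 4


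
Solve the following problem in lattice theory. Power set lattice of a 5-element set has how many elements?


Power set = 2^n.
2^5 = 32


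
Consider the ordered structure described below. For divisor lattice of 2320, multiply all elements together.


Divisors of 2320: [1, 2, 4, 5, 8, 10, 16, 20, 29, 40, 58, 80, 116, 145, 232, 290, 464, 580, 1160, 2320]
Product = n^(d(n)/2) = 2320^(20/2)
Product = 4517309520537513613066240000000000


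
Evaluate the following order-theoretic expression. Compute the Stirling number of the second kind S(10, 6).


S(n,k) = k*S(n-1,k) + S(n-1,k-1).
S(9,6) = 2646, S(9,5) = 6951
S(10,6) = 6*2646 + 6951 = 15876 + 6951
S(10,6) = 22827


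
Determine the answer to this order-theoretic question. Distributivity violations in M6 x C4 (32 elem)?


Distributive law: a ^ (b v c) = (a ^ b) v (a ^ c).
Check all 32^3 = 32768 ordered triples (a,b,c).
  e.g. a=(a1,0), b=(a2,0), c=(a3,0): lhs=(a1,0) != rhs=(0,0)
  e.g. a=(a1,0), b=(a2,0), c=(a3,1): lhs=(a1,0) != rhs=(0,0)
Total violating triples: 7680


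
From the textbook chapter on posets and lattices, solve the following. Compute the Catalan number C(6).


C(n) = C(2n, n) / (n+1).
C(12, 6) = 924
C(6) = 924 / 7 = 132


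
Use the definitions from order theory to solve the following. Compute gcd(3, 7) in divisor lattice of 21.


In a divisor lattice, meet = gcd (greatest common divisor).
By Euclidean algorithm or factoring: gcd(3,7) = 1


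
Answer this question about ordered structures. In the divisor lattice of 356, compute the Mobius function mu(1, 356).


In a divisor lattice, mu(a,b) = mu(b/a) where mu is the classical Mobius function.
b/a = 356/1 = 356
Prime factorization of 356: primes [2, 89]
356 is not squarefree, so mu(356) = 0


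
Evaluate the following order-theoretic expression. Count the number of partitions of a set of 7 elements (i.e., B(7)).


B(n) = number of set partitions of an n-element set.
B(n) satisfies the recurrence: B(n+1) = sum_k C(n,k)*B(k).
B(7) = 877


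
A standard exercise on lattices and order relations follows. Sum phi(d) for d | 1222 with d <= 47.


Divisors of 1222 up to 47: [1, 2, 13, 26, 47]
phi values: [1, 1, 12, 12, 46]
Sum = 72


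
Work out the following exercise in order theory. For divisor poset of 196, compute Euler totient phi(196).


phi(n) = n * prod_{p|n} (1 - 1/p).
Prime divisors of 196: [2, 7]
phi(196) = 196 * (1 - 1/2) * (1 - 1/7)
phi(196) = 84


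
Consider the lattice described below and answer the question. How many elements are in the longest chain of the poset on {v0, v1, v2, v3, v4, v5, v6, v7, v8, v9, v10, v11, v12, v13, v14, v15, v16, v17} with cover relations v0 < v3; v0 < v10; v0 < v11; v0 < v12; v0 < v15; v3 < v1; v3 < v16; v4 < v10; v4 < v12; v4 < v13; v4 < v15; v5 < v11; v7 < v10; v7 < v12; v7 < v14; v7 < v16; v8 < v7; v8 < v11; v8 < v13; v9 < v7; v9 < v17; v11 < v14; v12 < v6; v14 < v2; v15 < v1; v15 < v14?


A chain is a totally ordered subset; we count the number of elements in a maximum chain.
Compute, for each element x, the size of the longest chain ending at x:
  v0: 1
  v4: 1
  v5: 1
  v8: 1
  v9: 1
  v3: 2
  ...
A maximum chain: v8 < v7 < v14 < v2
Number of elements in the longest chain: 4


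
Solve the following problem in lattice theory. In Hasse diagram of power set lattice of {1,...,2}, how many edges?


A cover relation a -< b holds when a < b with no c strictly between.
Cover relations:
  {} -< {1}
  {} -< {2}
  {1} -< {1,2}
  {2} -< {1,2}
Total: 4


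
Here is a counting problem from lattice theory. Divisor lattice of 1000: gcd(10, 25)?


Meet=gcd.
gcd(10,25)=5


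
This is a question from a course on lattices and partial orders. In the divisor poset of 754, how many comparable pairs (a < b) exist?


A comparable pair {a,b} has a < b or b < a in the order.
Count unordered pairs where one element is strictly below the other.
Examples: {1,2}, {1,13}, {1,26}, {1,29}, ...
Total comparable pairs: 19


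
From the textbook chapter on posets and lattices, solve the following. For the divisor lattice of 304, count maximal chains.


A maximal chain goes from the minimum element to a maximal element via cover relations.
Counting all min-to-max paths in the cover graph.
Total maximal chains: 5


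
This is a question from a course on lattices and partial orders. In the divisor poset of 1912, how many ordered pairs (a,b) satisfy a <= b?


The order relation is {(a,b) : a <= b}, reflexive so it includes (a,a).
Examples: (1,1), (1,1912), (1,2), (1,239), (1,4), ...
Total ordered pairs: 30


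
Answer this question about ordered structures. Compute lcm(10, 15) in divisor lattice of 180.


In a divisor lattice, join = lcm (least common multiple).
gcd(10,15) = 5
lcm(10,15) = 10*15/gcd = 150/5 = 30


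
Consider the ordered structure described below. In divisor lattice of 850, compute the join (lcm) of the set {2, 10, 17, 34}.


In a divisor lattice, join = lcm (least common multiple).
Compute lcm iteratively: start with first element, then lcm(current, next).
Elements: [2, 10, 17, 34]
lcm(2,10) = 10
lcm(10,17) = 170
lcm(170,34) = 170
Final lcm = 170


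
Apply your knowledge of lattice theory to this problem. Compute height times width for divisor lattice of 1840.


Height = length of longest chain minus 1; width = size of largest antichain.
A maximum chain: 1 | 23 | 115 | 230 | 460 | 920 | 1840  (height 6).
A maximum antichain: {4, 10, 46, 115}  (width 4).
Product = 6 * 4 = 24


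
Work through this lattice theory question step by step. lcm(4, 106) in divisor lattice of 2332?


Join=lcm.
gcd(4,106)=2
lcm=212


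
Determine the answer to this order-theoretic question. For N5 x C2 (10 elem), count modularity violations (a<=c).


Modular law: if a <= c then a v (b ^ c) = (a v b) ^ c.
Check all triples (a,b,c) with a <= c among 10 elements.
  e.g. a=(a,0), b=(c,0), c=(b,0): lhs=(a,0) != rhs=(b,0)
  e.g. a=(a,0), b=(c,1), c=(b,0): lhs=(a,0) != rhs=(b,0)
Total violating triples: 6


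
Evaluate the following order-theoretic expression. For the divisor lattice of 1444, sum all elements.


sigma(n) = sum of divisors.
Divisors of 1444: [1, 2, 4, 19, 38, 76, 361, 722, 1444]
Sum = 2667


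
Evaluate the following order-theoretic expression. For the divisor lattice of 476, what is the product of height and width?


Height = length of longest chain minus 1; width = size of largest antichain.
A maximum chain: 1 | 17 | 119 | 238 | 476  (height 4).
A maximum antichain: {4, 14, 34, 119}  (width 4).
Product = 4 * 4 = 16


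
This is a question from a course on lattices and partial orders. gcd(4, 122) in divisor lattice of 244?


Meet=gcd.
gcd(4,122)=2


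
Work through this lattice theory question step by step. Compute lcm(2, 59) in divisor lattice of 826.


In a divisor lattice, join = lcm (least common multiple).
gcd(2,59) = 1
lcm(2,59) = 2*59/gcd = 118/1 = 118


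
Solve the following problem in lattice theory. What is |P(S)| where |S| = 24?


Power set = 2^n.
2^24 = 16777216


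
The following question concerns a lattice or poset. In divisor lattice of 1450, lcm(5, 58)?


Join=lcm.
gcd(5,58)=1
lcm=290


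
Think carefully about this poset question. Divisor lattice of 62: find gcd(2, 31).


In a divisor lattice, meet = gcd (greatest common divisor).
By Euclidean algorithm or factoring: gcd(2,31) = 1


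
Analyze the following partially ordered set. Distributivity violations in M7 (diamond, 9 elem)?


Distributive law: a ^ (b v c) = (a ^ b) v (a ^ c).
Check all 9^3 = 729 ordered triples (a,b,c).
  e.g. a=a1, b=a2, c=a3: lhs=a1 != rhs=0
  e.g. a=a1, b=a2, c=a4: lhs=a1 != rhs=0
Total violating triples: 210


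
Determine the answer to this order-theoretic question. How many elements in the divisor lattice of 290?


Divisors of 290: [1, 2, 5, 10, 29, 58, 145, 290]
Count: 8


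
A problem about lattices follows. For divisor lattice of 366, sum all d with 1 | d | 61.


Interval [1,61] in divisors of 366: [1, 61]
Sum = 62


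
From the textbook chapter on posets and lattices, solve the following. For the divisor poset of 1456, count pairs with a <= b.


The order relation is {(a,b) : a <= b}, reflexive so it includes (a,a).
Examples: (1,1), (1,104), (1,112), (1,13), (1,14), ...
Total ordered pairs: 135


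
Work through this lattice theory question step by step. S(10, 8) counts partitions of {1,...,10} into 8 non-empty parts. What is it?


S(n,k) = k*S(n-1,k) + S(n-1,k-1).
S(9,8) = 36, S(9,7) = 462
S(10,8) = 8*36 + 462 = 288 + 462
S(10,8) = 750


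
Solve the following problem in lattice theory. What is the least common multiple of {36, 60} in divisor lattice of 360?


In a divisor lattice, join = lcm (least common multiple).
Compute lcm iteratively: start with first element, then lcm(current, next).
Elements: [36, 60]
lcm(36,60) = 180
Final lcm = 180


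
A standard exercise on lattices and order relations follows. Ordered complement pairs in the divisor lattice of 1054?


Complement pair (a,b): a meet b = bottom, a join b = top.
Here: gcd(a,b)=1 and lcm(a,b)=1054, i.e. a*b=1054 with a,b coprime.
Pairs found: (1,1054), (2,527), (17,62), (31,34), ... (4 more)
Total ordered pairs: 8


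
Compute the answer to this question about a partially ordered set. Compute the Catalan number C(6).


C(n) = C(2n, n) / (n+1).
C(12, 6) = 924
C(6) = 924 / 7 = 132


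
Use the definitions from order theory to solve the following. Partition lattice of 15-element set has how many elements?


B(n) = number of set partitions of an n-element set.
B(n) satisfies the recurrence: B(n+1) = sum_k C(n,k)*B(k).
B(15) = 1382958545


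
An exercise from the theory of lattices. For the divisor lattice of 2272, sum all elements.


sigma(n) = sum of divisors.
Divisors of 2272: [1, 2, 4, 8, 16, 32, 71, 142, 284, 568, 1136, 2272]
Sum = 4536


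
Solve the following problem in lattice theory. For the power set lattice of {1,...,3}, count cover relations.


A cover relation a -< b holds when a < b with no c strictly between.
Cover relations:
  {} -< {1}
  {} -< {2}
  {} -< {3}
  {1} -< {1,2}
  {1} -< {1,3}
  {2} -< {1,2}
  {2} -< {2,3}
  {3} -< {1,3}
  ...4 more
Total: 12


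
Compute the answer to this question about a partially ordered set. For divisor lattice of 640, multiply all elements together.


Divisors of 640: [1, 2, 4, 5, 8, 10, 16, 20, 32, 40, 64, 80, 128, 160, 320, 640]
Product = n^(d(n)/2) = 640^(16/2)
Product = 28147497671065600000000


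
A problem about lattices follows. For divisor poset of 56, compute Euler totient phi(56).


phi(n) = n * prod_{p|n} (1 - 1/p).
Prime divisors of 56: [2, 7]
phi(56) = 56 * (1 - 1/2) * (1 - 1/7)
phi(56) = 24


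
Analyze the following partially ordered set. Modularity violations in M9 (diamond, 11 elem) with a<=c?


Modular law: if a <= c then a v (b ^ c) = (a v b) ^ c.
Check all triples (a,b,c) with a <= c among 11 elements.
This lattice is modular (diamonds M_m and their chain-products are modular).
Total violating triples: 0


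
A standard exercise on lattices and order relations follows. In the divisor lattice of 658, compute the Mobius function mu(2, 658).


In a divisor lattice, mu(a,b) = mu(b/a) where mu is the classical Mobius function.
b/a = 658/2 = 329
Prime factorization of 329: primes [7, 47]
329 is squarefree with 2 prime factor(s), so mu(329) = (-1)^2 = 1


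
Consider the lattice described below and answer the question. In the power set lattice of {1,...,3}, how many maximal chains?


A maximal chain goes from the minimum element to a maximal element via cover relations.
Counting all min-to-max paths in the cover graph.
Total maximal chains: 6


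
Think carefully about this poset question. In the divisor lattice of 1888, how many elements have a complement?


An element a is complemented if some b has a meet b = bottom, a join b = top.
a is complemented iff gcd(a, n/a)=1, i.e. a is a unitary divisor of 1888.
Complemented elements: 1, 32, 59, 1888
Count: 4


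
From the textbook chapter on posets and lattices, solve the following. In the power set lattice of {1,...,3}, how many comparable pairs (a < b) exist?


A comparable pair {a,b} has a < b or b < a in the order.
Count unordered pairs where one element is strictly below the other.
Examples: {{},{1}}, {{},{2}}, {{},{3}}, {{},{1,2}}, ...
Total comparable pairs: 19
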